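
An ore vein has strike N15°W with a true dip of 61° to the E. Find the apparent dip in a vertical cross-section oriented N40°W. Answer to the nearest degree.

37°

Angle between strike (N15°W) and section (N40°W): β = 25°.
tan(apparent dip) = tan 61° · sin 25° = 0.7624
apparent dip = arctan 0.7624 = 37.32°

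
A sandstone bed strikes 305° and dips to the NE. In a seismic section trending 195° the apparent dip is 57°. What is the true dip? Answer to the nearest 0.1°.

58.6°

β = acute angle between strike 305° and section 195° = 70°.
tan(true dip) = tan 57° / sin 70° = 1.6387
true dip = arctan 1.6387 = 58.61°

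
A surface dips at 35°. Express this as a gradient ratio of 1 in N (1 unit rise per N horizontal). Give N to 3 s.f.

1 in 1.43

1 : N means tan θ = 1/N, so N = 1/tan 35° = 1/0.7002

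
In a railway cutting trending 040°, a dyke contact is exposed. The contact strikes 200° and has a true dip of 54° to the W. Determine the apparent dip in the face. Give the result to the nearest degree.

25°

The strike is 200° and the section trends 040°; the acute angle between them is β = 20°.
tan(apparent dip) = tan 54° · sin 20° = 0.4708
apparent dip = arctan 0.4708 = 25.21°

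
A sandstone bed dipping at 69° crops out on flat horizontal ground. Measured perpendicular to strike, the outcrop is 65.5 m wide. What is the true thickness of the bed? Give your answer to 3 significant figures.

True thickness t = w · sin(dip) = 65.5 × sin 69°
t = 65.5 × 0.9336 = 61.150 m

61.1 m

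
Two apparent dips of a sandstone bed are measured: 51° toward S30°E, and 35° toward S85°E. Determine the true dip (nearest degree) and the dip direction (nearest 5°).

Represent each trace as a vector plunging at its apparent dip toward its trend (east-north-up frame): v₁ = (0.315, -0.545, -0.777), v₂ = (0.816, -0.071, -0.574).
The plane normal is n = v₁ × v₂ ∝ (0.257, -0.454, 0.422).
True dip = arccos(n_z / |n|) = arccos(0.6293) = 51.0°.
Dip direction = atan2(0.257, -0.454) = 150° (azimuth of n's horizontal projection).

true dip 51°, dip direction 150°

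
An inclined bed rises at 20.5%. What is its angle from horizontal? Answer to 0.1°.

tan θ = 20.5/100 = 0.2050
θ = arctan(0.2050) = 11.59°

11.6°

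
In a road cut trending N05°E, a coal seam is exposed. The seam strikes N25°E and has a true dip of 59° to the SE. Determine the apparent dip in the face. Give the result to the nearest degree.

30°

The section lies 20° from the strike.
tan α = tan 59° × sin 20° = 1.6643 × 0.3420 = 0.5692
apparent dip = arctan 0.5692 = 29.65°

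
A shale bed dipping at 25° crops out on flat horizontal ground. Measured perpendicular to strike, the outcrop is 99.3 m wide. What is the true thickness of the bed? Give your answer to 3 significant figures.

42.0 m

True thickness t = w · sin(dip) = 99.3 × sin 25°
t = 99.3 × 0.4226 = 41.966 m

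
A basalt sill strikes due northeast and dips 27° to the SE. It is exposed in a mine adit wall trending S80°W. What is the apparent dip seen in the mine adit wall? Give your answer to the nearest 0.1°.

16.3°

The strike is due northeast and the section trends S80°W; the acute angle between them is β = 35°.
tan α = tan 27° × sin 35° = 0.5095 × 0.5736 = 0.2923
apparent dip = arctan 0.2923 = 16.29°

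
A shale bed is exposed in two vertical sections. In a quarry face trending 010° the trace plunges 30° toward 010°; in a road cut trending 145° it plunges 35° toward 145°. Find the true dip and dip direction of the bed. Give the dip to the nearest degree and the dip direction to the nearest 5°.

true dip 59°, dip direction 080°

Each apparent-dip line lies in the plane. As unit vectors (x east, y north, z up), v₁ plunges 30°→010° and v₂ plunges 35°→145°.
Cross product v₁ × v₂ gives the pole to the plane: n ∝ (0.825, 0.149, 0.502).
Dip δ = arctan(|n_h|/n_z) = arctan(0.838/0.502) = 59.1°.
Dip direction = atan2(0.825, 0.149) = 80° (azimuth of n's horizontal projection).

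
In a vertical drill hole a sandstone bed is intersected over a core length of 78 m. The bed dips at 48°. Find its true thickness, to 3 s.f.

52.2 m

True thickness t = h · cos(dip) = 78 × cos 48°
t = 78 × 0.6691 = 52.192 m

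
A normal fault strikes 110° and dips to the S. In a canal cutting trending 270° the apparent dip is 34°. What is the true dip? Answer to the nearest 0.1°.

63.1°

β = acute angle between strike 110° and section 270° = 20°.
tan δ = tan α / sin β = tan 34° / sin 20° = 0.6745 / 0.3420 = 1.9721
δ = arctan(1.9721) = 63.11°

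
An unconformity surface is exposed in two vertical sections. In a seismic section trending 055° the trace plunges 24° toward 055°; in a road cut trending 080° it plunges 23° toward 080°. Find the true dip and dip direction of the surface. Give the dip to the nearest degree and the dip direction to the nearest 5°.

true dip 24°, dip direction 060°

The two traces are lines in the plane: v₁ = (sin 55°·cos 24°, cos 55°·cos 24°, −sin 24°), v₂ = (sin 80°·cos 23°, cos 80°·cos 23°, −sin 23°).
The plane normal is n = v₁ × v₂ ∝ (0.140, 0.076, 0.355).
Dip δ = arctan(|n_h|/n_z) = arctan(0.159/0.355) = 24.1°.
Dip direction = atan2(0.140, 0.076) = 61° (azimuth of n's horizontal projection).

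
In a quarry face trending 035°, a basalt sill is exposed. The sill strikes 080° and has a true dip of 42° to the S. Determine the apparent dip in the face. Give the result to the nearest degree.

32°

The section lies 45° from the strike.
tan α = tan 42° × sin 45° = 0.9004 × 0.7071 = 0.6367
α = arctan(0.6367) = 32.48°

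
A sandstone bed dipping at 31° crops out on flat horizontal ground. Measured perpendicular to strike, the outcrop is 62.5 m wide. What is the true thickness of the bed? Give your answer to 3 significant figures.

True thickness t = w · sin(dip) = 62.5 × sin 31°
t = 62.5 × 0.5150 = 32.190 m

32.2 m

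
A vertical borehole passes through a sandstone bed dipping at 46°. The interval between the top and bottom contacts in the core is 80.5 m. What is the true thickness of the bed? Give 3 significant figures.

55.9 m

True thickness t = h · cos(dip) = 80.5 × cos 46°
t = 80.5 × 0.6947 = 55.920 m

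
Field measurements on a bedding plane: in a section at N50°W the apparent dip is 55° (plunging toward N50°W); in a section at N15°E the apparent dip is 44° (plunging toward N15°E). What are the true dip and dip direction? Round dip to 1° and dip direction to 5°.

Represent each trace as a vector plunging at its apparent dip toward its trend (east-north-up frame): v₁ = (-0.439, 0.369, -0.819), v₂ = (0.186, 0.695, -0.695).
Cross product v₁ × v₂ gives the pole to the plane: n ∝ (-0.313, 0.458, 0.374).
tan δ = √(n_x²+n_y²)/n_z = 0.555/0.374, so δ = 56.0°.
Dip direction = azimuth of (n_x, n_y) = atan2(-0.313, 0.458) = 326°.

true dip 56°, dip direction 325°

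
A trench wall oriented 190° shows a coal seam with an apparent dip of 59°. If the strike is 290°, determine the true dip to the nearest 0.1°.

β = acute angle between strike 290° and section 190° = 80°.
tan(true dip) = tan 59° / sin 80° = 1.6900
true dip = arctan 1.6900 = 59.39°

59.4°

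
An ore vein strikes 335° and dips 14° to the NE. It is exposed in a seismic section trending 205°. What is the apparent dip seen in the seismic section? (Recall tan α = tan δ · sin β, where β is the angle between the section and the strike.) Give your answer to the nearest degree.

11°

Angle between strike (335°) and section (205°): β = 50°.
tan α = tan 14° × sin 50° = 0.2493 × 0.7660 = 0.1910
apparent dip = arctan 0.1910 = 10.81°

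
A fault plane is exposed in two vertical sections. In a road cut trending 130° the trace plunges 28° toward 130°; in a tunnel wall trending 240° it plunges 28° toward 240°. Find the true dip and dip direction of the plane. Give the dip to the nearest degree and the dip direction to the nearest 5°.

The two traces are lines in the plane: v₁ = (sin 130°·cos 28°, cos 130°·cos 28°, −sin 28°), v₂ = (sin 240°·cos 28°, cos 240°·cos 28°, −sin 28°).
The plane normal is n = v₁ × v₂ ∝ (-0.059, -0.677, 0.733).
Dip δ = arctan(|n_h|/n_z) = arctan(0.679/0.733) = 42.8°.
Dip direction = azimuth of (n_x, n_y) = atan2(-0.059, -0.677) = 185°.

true dip 43°, dip direction 185°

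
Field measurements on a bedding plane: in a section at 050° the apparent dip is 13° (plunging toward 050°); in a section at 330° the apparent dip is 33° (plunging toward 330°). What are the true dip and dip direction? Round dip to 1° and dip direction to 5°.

Each apparent-dip line lies in the plane. As unit vectors (x east, y north, z up), v₁ plunges 13°→050° and v₂ plunges 33°→330°.
The plane normal is n = v₁ × v₂ ∝ (-0.178, 0.501, 0.805).
Dip δ = arctan(|n_h|/n_z) = arctan(0.531/0.805) = 33.4°.
The horizontal component of n points toward azimuth atan2(n_x, n_y) = 340°, the dip direction.

true dip 33°, dip direction 340°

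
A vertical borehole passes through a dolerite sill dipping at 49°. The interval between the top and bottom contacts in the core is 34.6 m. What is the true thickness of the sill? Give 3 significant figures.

True thickness t = h · cos(dip) = 34.6 × cos 49°
t = 34.6 × 0.6561 = 22.700 m

22.7 m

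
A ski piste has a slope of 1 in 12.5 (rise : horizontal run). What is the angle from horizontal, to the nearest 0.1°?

tan θ = 1/12.5 = 0.0800
θ = arctan(0.0800) = 4.57°

4.6°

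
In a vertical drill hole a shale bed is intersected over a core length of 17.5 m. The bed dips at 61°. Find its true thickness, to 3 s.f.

True thickness t = h · cos(dip) = 17.5 × cos 61°
t = 17.5 × 0.4848 = 8.484 m

8.48 m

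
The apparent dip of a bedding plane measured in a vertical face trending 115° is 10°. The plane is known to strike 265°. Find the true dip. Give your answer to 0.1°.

19.4°

The section is 30° from the strike.
tan δ = tan α / sin β = tan 10° / sin 30° = 0.1763 / 0.5000 = 0.3527
true dip = arctan 0.3527 = 19.43°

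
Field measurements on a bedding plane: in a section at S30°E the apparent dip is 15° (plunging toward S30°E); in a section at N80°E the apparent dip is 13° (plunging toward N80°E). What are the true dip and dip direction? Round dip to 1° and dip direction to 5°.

true dip 17°, dip direction 120°

The two traces are lines in the plane: v₁ = (sin 150°·cos 15°, cos 150°·cos 15°, −sin 15°), v₂ = (sin 80°·cos 13°, cos 80°·cos 13°, −sin 13°).
The plane normal is n = v₁ × v₂ ∝ (0.232, -0.140, 0.884).
tan δ = √(n_x²+n_y²)/n_z = 0.271/0.884, so δ = 17.0°.
The horizontal component of n points toward azimuth atan2(n_x, n_y) = 121°, the dip direction.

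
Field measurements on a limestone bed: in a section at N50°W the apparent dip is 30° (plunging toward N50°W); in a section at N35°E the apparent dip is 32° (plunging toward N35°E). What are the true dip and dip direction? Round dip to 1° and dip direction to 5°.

true dip 39°, dip direction 355°

Represent each trace as a vector plunging at its apparent dip toward its trend (east-north-up frame): v₁ = (-0.663, 0.557, -0.500), v₂ = (0.486, 0.695, -0.530).
The plane normal is n = v₁ × v₂ ∝ (-0.052, 0.595, 0.732).
Dip δ = arctan(|n_h|/n_z) = arctan(0.597/0.732) = 39.2°.
Dip direction = atan2(-0.052, 0.595) = 355° (azimuth of n's horizontal projection).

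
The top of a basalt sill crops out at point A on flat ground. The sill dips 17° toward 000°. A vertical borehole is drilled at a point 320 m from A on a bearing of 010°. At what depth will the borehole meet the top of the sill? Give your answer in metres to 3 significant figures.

96.3 m

The hole lies 10° from the dip direction, so the down-dip offset is 320 × cos 10° = 315.14 m.
Depth = down-dip offset × tan(dip) = 315.14 × tan 17° = 315.14 × 0.3057
Depth = 96.35 m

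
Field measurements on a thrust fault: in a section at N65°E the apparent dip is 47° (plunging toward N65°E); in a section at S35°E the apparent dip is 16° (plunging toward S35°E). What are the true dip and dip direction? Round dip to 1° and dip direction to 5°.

true dip 47°, dip direction 070°

Represent each trace as a vector plunging at its apparent dip toward its trend (east-north-up frame): v₁ = (0.618, 0.288, -0.731), v₂ = (0.551, -0.787, -0.276).
Cross product v₁ × v₂ gives the pole to the plane: n ∝ (0.655, 0.233, 0.646).
Dip δ = arctan(|n_h|/n_z) = arctan(0.695/0.646) = 47.1°.
The horizontal component of n points toward azimuth atan2(n_x, n_y) = 70°, the dip direction.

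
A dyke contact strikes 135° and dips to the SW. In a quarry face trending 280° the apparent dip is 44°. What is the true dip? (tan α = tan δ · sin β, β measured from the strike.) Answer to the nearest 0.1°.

The section is 35° from the strike.
tan(true dip) = tan 44° / sin 35° = 1.6836
true dip = arctan 1.6836 = 59.29°

59.3°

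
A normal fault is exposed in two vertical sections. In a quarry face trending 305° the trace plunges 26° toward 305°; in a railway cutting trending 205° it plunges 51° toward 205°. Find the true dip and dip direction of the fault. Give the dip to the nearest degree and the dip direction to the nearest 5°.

true dip 55°, dip direction 235°

Represent each trace as a vector plunging at its apparent dip toward its trend (east-north-up frame): v₁ = (-0.736, 0.516, -0.438), v₂ = (-0.266, -0.570, -0.777).
Cross product v₁ × v₂ gives the pole to the plane: n ∝ (-0.651, -0.456, 0.557).
tan δ = √(n_x²+n_y²)/n_z = 0.794/0.557, so δ = 55.0°.
The horizontal component of n points toward azimuth atan2(n_x, n_y) = 235°, the dip direction.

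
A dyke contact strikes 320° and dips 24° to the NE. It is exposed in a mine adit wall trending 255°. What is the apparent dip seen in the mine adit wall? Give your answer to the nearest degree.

The section lies 65° from the strike.
tan α = tan 24° × sin 65° = 0.4452 × 0.9063 = 0.4035
apparent dip = arctan 0.4035 = 21.97°

22°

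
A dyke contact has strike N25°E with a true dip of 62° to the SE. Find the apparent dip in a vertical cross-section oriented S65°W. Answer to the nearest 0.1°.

50.4°

The section lies 40° from the strike.
tan α = tan 62° × sin 40° = 1.8807 × 0.6428 = 1.2089
apparent dip = arctan 1.2089 = 50.40°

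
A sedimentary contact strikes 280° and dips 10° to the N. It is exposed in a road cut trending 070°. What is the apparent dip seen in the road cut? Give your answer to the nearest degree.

5°

The strike is 280° and the section trends 070°; the acute angle between them is β = 30°.
tan α = tan 10° × sin 30° = 0.1763 × 0.5000 = 0.0882
apparent dip = arctan 0.0882 = 5.04°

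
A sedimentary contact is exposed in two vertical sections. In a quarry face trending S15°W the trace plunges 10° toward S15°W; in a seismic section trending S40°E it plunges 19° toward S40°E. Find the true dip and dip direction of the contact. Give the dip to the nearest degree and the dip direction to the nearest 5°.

Represent each trace as a vector plunging at its apparent dip toward its trend (east-north-up frame): v₁ = (-0.255, -0.951, -0.174), v₂ = (0.608, -0.724, -0.326).
Cross product v₁ × v₂ gives the pole to the plane: n ∝ (0.184, -0.189, 0.763).
True dip = arccos(n_z / |n|) = arccos(0.9452) = 19.0°.
Dip direction = atan2(0.184, -0.189) = 136° (azimuth of n's horizontal projection).

true dip 19°, dip direction 135°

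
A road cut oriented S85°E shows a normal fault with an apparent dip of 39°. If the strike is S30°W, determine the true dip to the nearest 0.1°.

41.8°

The section is 65° from the strike.
tan(true dip) = tan 39° / sin 65° = 0.8935
true dip = arctan 0.8935 = 41.78°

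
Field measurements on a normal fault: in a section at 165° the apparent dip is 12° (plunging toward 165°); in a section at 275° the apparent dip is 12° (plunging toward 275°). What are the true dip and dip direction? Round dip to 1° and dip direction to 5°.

true dip 20°, dip direction 220°

Represent each trace as a vector plunging at its apparent dip toward its trend (east-north-up frame): v₁ = (0.253, -0.945, -0.208), v₂ = (-0.974, 0.085, -0.208).
The plane normal is n = v₁ × v₂ ∝ (-0.214, -0.255, 0.899).
tan δ = √(n_x²+n_y²)/n_z = 0.333/0.899, so δ = 20.3°.
Dip direction = azimuth of (n_x, n_y) = atan2(-0.214, -0.255) = 220°.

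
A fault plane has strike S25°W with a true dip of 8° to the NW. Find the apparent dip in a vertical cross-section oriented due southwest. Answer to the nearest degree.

3°

Angle between strike (S25°W) and section (due southwest): β = 20°.
tan α = tan 8° × sin 20° = 0.1405 × 0.3420 = 0.0481
α = arctan(0.0481) = 2.75°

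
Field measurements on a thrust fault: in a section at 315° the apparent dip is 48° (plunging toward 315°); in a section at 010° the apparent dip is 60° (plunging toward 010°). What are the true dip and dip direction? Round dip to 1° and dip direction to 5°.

true dip 60°, dip direction 005°

The two traces are lines in the plane: v₁ = (sin 315°·cos 48°, cos 315°·cos 48°, −sin 48°), v₂ = (sin 10°·cos 60°, cos 10°·cos 60°, −sin 60°).
n = v₁ × v₂ = (0.044, 0.474, 0.274) (taken with n_z > 0).
Dip δ = arctan(|n_h|/n_z) = arctan(0.476/0.274) = 60.1°.
Dip direction = atan2(0.044, 0.474) = 5° (azimuth of n's horizontal projection).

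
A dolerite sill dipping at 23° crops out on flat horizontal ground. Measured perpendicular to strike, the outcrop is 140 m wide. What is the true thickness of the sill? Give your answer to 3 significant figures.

54.7 m

True thickness t = w · sin(dip) = 140 × sin 23°
t = 140 × 0.3907 = 54.702 m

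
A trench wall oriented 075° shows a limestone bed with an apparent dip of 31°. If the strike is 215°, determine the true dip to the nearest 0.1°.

β = acute angle between strike 215° and section 075° = 40°.
tan(true dip) = tan 31° / sin 40° = 0.9348
δ = arctan(0.9348) = 43.07°

43.1°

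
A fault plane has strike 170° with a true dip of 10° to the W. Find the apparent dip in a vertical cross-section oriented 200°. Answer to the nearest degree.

5°

The section lies 30° from the strike.
tan(apparent dip) = tan 10° · sin 30° = 0.0882
α = arctan(0.0882) = 5.04°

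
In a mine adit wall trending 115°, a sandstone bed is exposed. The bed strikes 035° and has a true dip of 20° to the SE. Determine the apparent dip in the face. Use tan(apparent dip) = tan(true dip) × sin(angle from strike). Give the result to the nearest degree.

20°

Angle between strike (035°) and section (115°): β = 80°.
tan α = tan 20° × sin 80° = 0.3640 × 0.9848 = 0.3584
α = arctan(0.3584) = 19.72°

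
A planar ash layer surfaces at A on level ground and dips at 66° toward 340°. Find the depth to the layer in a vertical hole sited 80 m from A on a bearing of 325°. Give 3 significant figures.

174 m

The hole lies 15° from the dip direction, so the down-dip offset is 80 × cos 15° = 77.27 m.
Depth = down-dip offset × tan(dip) = 77.27 × tan 66° = 77.27 × 2.2460
Depth = 173.56 m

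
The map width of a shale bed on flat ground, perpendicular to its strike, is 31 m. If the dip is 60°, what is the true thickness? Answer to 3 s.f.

26.8 m

True thickness t = w · sin(dip) = 31 × sin 60°
t = 31 × 0.8660 = 26.847 m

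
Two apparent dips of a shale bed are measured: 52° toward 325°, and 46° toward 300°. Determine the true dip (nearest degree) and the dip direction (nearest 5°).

true dip 53°, dip direction 340°

Represent each trace as a vector plunging at its apparent dip toward its trend (east-north-up frame): v₁ = (-0.353, 0.504, -0.788), v₂ = (-0.602, 0.347, -0.719).
The plane normal is n = v₁ × v₂ ∝ (-0.089, 0.220, 0.181).
tan δ = √(n_x²+n_y²)/n_z = 0.237/0.181, so δ = 52.7°.
Dip direction = azimuth of (n_x, n_y) = atan2(-0.089, 0.220) = 338°.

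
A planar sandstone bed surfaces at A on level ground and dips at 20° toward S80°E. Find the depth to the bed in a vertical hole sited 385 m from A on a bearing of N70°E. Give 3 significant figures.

The hole lies 30° from the dip direction, so the down-dip offset is 385 × cos 30° = 333.42 m.
Depth = down-dip offset × tan(dip) = 333.42 × tan 20° = 333.42 × 0.3640
Depth = 121.35 m

121 m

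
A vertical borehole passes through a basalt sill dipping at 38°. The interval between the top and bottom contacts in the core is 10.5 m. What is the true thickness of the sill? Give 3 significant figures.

True thickness t = h · cos(dip) = 10.5 × cos 38°
t = 10.5 × 0.7880 = 8.274 m

8.27 m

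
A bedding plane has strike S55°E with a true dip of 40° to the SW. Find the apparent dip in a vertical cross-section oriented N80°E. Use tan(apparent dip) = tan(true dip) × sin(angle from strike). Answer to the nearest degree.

The strike is S55°E and the section trends N80°E; the acute angle between them is β = 45°.
tan(apparent dip) = tan 40° · sin 45° = 0.5933
apparent dip = arctan 0.5933 = 30.68°

31°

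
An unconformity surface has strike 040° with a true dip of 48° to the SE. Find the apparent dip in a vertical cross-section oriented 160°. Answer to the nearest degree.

44°

The section lies 60° from the strike.
tan α = tan 48° × sin 60° = 1.1106 × 0.8660 = 0.9618
α = arctan(0.9618) = 43.89°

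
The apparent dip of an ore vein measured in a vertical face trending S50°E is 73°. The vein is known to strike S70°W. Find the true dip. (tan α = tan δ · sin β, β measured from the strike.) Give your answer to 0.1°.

β = acute angle between strike S70°W and section S50°E = 60°.
tan(true dip) = tan 73° / sin 60° = 3.7769
true dip = arctan 3.7769 = 75.17°

75.2°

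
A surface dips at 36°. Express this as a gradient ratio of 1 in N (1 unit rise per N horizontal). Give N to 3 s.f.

1 : N means tan θ = 1/N, so N = 1/tan 36° = 1/0.7265

1 in 1.38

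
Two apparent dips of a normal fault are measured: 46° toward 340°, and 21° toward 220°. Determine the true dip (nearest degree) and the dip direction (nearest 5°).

true dip 56°, dip direction 295°

Represent each trace as a vector plunging at its apparent dip toward its trend (east-north-up frame): v₁ = (-0.238, 0.653, -0.719), v₂ = (-0.600, -0.715, -0.358).
n = v₁ × v₂ = (-0.748, 0.347, 0.562) (taken with n_z > 0).
True dip = arccos(n_z / |n|) = arccos(0.5629) = 55.7°.
Dip direction = azimuth of (n_x, n_y) = atan2(-0.748, 0.347) = 295°.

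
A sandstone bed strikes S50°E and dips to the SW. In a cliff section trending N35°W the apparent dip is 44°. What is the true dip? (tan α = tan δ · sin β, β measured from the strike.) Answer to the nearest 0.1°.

75.0°

The section is 15° from the strike.
tan(true dip) = tan 44° / sin 15° = 3.7311
δ = arctan(3.7311) = 75.00°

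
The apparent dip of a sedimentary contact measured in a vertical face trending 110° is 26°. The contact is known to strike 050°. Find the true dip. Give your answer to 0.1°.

The section is 60° from the strike.
tan(true dip) = tan 26° / sin 60° = 0.5632
true dip = arctan 0.5632 = 29.39°

29.4°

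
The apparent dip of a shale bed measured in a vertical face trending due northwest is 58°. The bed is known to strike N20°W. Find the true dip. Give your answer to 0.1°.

75.2°

β = acute angle between strike N20°W and section due northwest = 25°.
tan(true dip) = tan 58° / sin 25° = 3.7867
δ = arctan(3.7867) = 75.21°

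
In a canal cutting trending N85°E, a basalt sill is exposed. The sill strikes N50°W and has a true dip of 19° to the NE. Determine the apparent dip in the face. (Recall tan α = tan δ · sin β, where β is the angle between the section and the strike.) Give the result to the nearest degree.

14°

Angle between strike (N50°W) and section (N85°E): β = 45°.
tan α = tan 19° × sin 45° = 0.3443 × 0.7071 = 0.2435
apparent dip = arctan 0.2435 = 13.68°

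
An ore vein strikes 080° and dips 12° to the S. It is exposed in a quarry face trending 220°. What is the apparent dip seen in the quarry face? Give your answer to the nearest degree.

8°

The strike is 080° and the section trends 220°; the acute angle between them is β = 40°.
tan α = tan 12° × sin 40° = 0.2126 × 0.6428 = 0.1366
apparent dip = arctan 0.1366 = 7.78°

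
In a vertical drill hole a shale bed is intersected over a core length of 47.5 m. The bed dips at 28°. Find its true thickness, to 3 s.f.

True thickness t = h · cos(dip) = 47.5 × cos 28°
t = 47.5 × 0.8829 = 41.940 m

41.9 m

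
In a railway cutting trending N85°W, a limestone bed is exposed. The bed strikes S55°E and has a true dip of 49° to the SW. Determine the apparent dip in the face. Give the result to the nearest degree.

The strike is S55°E and the section trends N85°W; the acute angle between them is β = 30°.
tan α = tan 49° × sin 30° = 1.1504 × 0.5000 = 0.5752
α = arctan(0.5752) = 29.91°

30°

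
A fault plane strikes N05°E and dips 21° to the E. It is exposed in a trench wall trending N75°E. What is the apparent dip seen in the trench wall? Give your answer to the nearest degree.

20°

The strike is N05°E and the section trends N75°E; the acute angle between them is β = 70°.
tan α = tan 21° × sin 70° = 0.3839 × 0.9397 = 0.3607
apparent dip = arctan 0.3607 = 19.84°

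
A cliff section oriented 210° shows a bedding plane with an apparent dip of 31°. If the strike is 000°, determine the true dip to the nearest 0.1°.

50.2°

The section is 30° from the strike.
tan(true dip) = tan 31° / sin 30° = 1.2017
δ = arctan(1.2017) = 50.23°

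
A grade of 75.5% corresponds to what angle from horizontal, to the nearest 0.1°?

tan θ = 75.5/100 = 0.7550
θ = arctan(0.7550) = 37.05°

37.1°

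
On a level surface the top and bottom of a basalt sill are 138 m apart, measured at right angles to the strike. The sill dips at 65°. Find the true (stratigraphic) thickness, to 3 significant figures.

125 m

True thickness t = w · sin(dip) = 138 × sin 65°
t = 138 × 0.9063 = 125.070 m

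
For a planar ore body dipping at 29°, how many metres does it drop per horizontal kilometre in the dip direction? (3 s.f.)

554 m

drop per km = 1000 × tan 29° = 1000 × 0.5543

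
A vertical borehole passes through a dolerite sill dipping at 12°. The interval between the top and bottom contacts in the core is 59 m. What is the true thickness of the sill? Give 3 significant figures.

True thickness t = h · cos(dip) = 59 × cos 12°
t = 59 × 0.9781 = 57.711 m

57.7 m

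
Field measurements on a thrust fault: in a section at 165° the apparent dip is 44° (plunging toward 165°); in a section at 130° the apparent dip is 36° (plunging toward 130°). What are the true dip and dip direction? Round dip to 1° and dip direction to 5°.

true dip 44°, dip direction 170°

Represent each trace as a vector plunging at its apparent dip toward its trend (east-north-up frame): v₁ = (0.186, -0.695, -0.695), v₂ = (0.620, -0.520, -0.588).
Cross product v₁ × v₂ gives the pole to the plane: n ∝ (0.047, -0.321, 0.334).
tan δ = √(n_x²+n_y²)/n_z = 0.325/0.334, so δ = 44.2°.
Dip direction = azimuth of (n_x, n_y) = atan2(0.047, -0.321) = 172°.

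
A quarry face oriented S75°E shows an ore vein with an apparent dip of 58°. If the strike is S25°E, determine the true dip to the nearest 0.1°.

β = acute angle between strike S25°E and section S75°E = 50°.
tan δ = tan α / sin β = tan 58° / sin 50° = 1.6003 / 0.7660 = 2.0891
true dip = arctan 2.0891 = 64.42°

64.4°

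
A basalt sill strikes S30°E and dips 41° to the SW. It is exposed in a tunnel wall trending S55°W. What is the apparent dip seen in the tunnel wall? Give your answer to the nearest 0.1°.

The strike is S30°E and the section trends S55°W; the acute angle between them is β = 85°.
tan(apparent dip) = tan 41° · sin 85° = 0.8660
apparent dip = arctan 0.8660 = 40.89°

40.9°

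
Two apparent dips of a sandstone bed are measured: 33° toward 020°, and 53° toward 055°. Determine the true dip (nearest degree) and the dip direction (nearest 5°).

true dip 57°, dip direction 085°

Represent each trace as a vector plunging at its apparent dip toward its trend (east-north-up frame): v₁ = (0.287, 0.788, -0.545), v₂ = (0.493, 0.345, -0.799).
The plane normal is n = v₁ × v₂ ∝ (0.441, 0.039, 0.289).
tan δ = √(n_x²+n_y²)/n_z = 0.443/0.289, so δ = 56.8°.
The horizontal component of n points toward azimuth atan2(n_x, n_y) = 85°, the dip direction.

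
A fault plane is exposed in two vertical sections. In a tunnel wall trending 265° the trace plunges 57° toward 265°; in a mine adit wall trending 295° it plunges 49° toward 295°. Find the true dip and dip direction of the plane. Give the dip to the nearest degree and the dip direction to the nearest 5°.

The two traces are lines in the plane: v₁ = (sin 265°·cos 57°, cos 265°·cos 57°, −sin 57°), v₂ = (sin 295°·cos 49°, cos 295°·cos 49°, −sin 49°).
n = v₁ × v₂ = (-0.268, -0.089, 0.179) (taken with n_z > 0).
tan δ = √(n_x²+n_y²)/n_z = 0.283/0.179, so δ = 57.7°.
Dip direction = atan2(-0.268, -0.089) = 252° (azimuth of n's horizontal projection).

true dip 58°, dip direction 250°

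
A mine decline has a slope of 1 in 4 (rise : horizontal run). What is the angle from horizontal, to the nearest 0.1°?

14.0°

tan θ = 1/4 = 0.2500
θ = arctan(0.2500) = 14.04°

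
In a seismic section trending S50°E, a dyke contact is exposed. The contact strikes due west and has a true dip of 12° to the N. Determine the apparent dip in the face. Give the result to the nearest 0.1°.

Angle between strike (due west) and section (S50°E): β = 40°.
tan α = tan 12° × sin 40° = 0.2126 × 0.6428 = 0.1366
α = arctan(0.1366) = 7.78°

7.8°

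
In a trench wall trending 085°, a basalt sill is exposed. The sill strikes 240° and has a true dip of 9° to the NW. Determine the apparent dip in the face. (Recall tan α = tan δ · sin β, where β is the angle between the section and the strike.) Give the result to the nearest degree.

The section lies 25° from the strike.
tan α = tan 9° × sin 25° = 0.1584 × 0.4226 = 0.0669
α = arctan(0.0669) = 3.83°

4°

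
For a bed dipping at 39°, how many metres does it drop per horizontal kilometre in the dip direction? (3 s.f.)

810 m

drop per km = 1000 × tan 39° = 1000 × 0.8098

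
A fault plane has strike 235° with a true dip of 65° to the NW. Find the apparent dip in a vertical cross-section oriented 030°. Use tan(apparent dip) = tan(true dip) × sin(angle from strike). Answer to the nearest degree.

The section lies 25° from the strike.
tan(apparent dip) = tan 65° · sin 25° = 0.9063
apparent dip = arctan 0.9063 = 42.19°

42°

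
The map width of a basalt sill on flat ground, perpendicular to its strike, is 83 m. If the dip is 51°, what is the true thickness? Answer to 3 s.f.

64.5 m

True thickness t = w · sin(dip) = 83 × sin 51°
t = 83 × 0.7771 = 64.503 m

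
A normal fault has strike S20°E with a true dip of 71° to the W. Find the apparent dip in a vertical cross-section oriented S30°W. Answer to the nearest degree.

The section lies 50° from the strike.
tan α = tan 71° × sin 50° = 2.9042 × 0.7660 = 2.2248
apparent dip = arctan 2.2248 = 65.80°

66°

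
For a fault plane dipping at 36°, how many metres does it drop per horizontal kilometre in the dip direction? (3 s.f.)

727 m

drop per km = 1000 × tan 36° = 1000 × 0.7265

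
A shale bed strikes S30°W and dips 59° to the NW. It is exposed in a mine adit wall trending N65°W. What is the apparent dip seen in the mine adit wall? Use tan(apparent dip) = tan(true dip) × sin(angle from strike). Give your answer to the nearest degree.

59°

The strike is S30°W and the section trends N65°W; the acute angle between them is β = 85°.
tan(apparent dip) = tan 59° · sin 85° = 1.6579
α = arctan(1.6579) = 58.90°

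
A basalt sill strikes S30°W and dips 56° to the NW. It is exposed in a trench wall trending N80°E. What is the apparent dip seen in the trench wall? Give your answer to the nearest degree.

49°

Angle between strike (S30°W) and section (N80°E): β = 50°.
tan α = tan 56° × sin 50° = 1.4826 × 0.7660 = 1.1357
apparent dip = arctan 1.1357 = 48.64°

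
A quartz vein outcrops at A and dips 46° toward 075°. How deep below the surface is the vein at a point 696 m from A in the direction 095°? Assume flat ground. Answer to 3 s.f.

The hole lies 20° from the dip direction, so the down-dip offset is 696 × cos 20° = 654.03 m.
Depth = down-dip offset × tan(dip) = 654.03 × tan 46° = 654.03 × 1.0355
Depth = 677.26 m

677 m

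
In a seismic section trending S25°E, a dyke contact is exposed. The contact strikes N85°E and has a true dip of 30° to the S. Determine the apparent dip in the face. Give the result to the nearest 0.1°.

28.5°

Angle between strike (N85°E) and section (S25°E): β = 70°.
tan α = tan 30° × sin 70° = 0.5774 × 0.9397 = 0.5425
α = arctan(0.5425) = 28.48°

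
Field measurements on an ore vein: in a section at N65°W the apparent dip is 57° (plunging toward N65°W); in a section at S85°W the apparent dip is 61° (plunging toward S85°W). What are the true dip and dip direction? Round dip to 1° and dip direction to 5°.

The two traces are lines in the plane: v₁ = (sin 295°·cos 57°, cos 295°·cos 57°, −sin 57°), v₂ = (sin 265°·cos 61°, cos 265°·cos 61°, −sin 61°).
Cross product v₁ × v₂ gives the pole to the plane: n ∝ (-0.237, -0.027, 0.132).
True dip = arccos(n_z / |n|) = arccos(0.4847) = 61.0°.
Dip direction = azimuth of (n_x, n_y) = atan2(-0.237, -0.027) = 264°.

true dip 61°, dip direction 265°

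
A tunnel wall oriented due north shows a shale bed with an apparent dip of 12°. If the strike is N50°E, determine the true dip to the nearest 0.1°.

β = acute angle between strike N50°E and section due north = 50°.
tan(true dip) = tan 12° / sin 50° = 0.2775
δ = arctan(0.2775) = 15.51°

15.5°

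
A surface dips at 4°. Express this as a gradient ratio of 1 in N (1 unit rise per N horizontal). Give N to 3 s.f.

1 : N means tan θ = 1/N, so N = 1/tan 4° = 1/0.0699

1 in 14.3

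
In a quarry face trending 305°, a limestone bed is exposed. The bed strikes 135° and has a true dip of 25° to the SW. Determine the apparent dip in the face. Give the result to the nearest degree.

5°

The strike is 135° and the section trends 305°; the acute angle between them is β = 10°.
tan(apparent dip) = tan 25° · sin 10° = 0.0810
apparent dip = arctan 0.0810 = 4.63°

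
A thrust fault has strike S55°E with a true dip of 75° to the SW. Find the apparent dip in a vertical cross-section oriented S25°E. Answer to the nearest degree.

The strike is S55°E and the section trends S25°E; the acute angle between them is β = 30°.
tan(apparent dip) = tan 75° · sin 30° = 1.8660
α = arctan(1.8660) = 61.81°

62°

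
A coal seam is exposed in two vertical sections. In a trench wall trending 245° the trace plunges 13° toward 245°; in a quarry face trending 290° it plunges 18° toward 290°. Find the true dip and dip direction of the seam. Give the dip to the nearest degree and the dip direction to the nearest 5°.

Each apparent-dip line lies in the plane. As unit vectors (x east, y north, z up), v₁ plunges 13°→245° and v₂ plunges 18°→290°.
The plane normal is n = v₁ × v₂ ∝ (-0.200, 0.072, 0.655).
Dip δ = arctan(|n_h|/n_z) = arctan(0.213/0.655) = 18.0°.
The horizontal component of n points toward azimuth atan2(n_x, n_y) = 290°, the dip direction.

true dip 18°, dip direction 290°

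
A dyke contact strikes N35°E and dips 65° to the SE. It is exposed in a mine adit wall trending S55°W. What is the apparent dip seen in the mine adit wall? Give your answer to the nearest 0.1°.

36.3°

The strike is N35°E and the section trends S55°W; the acute angle between them is β = 20°.
tan α = tan 65° × sin 20° = 2.1445 × 0.3420 = 0.7335
apparent dip = arctan 0.7335 = 36.26°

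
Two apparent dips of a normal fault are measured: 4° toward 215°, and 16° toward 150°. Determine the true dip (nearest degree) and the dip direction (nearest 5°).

The two traces are lines in the plane: v₁ = (sin 215°·cos 4°, cos 215°·cos 4°, −sin 4°), v₂ = (sin 150°·cos 16°, cos 150°·cos 16°, −sin 16°).
The plane normal is n = v₁ × v₂ ∝ (0.167, -0.191, 0.869).
tan δ = √(n_x²+n_y²)/n_z = 0.254/0.869, so δ = 16.3°.
Dip direction = atan2(0.167, -0.191) = 139° (azimuth of n's horizontal projection).

true dip 16°, dip direction 140°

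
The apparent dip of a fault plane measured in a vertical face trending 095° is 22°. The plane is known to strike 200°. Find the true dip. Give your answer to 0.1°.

The section is 75° from the strike.
tan(true dip) = tan 22° / sin 75° = 0.4183
true dip = arctan 0.4183 = 22.70°

22.7°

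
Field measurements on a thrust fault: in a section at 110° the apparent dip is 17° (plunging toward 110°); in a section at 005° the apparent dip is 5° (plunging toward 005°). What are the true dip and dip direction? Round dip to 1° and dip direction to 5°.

true dip 19°, dip direction 080°

The two traces are lines in the plane: v₁ = (sin 110°·cos 17°, cos 110°·cos 17°, −sin 17°), v₂ = (sin 5°·cos 5°, cos 5°·cos 5°, −sin 5°).
The plane normal is n = v₁ × v₂ ∝ (0.319, 0.053, 0.920).
True dip = arccos(n_z / |n|) = arccos(0.9436) = 19.3°.
Dip direction = atan2(0.319, 0.053) = 81° (azimuth of n's horizontal projection).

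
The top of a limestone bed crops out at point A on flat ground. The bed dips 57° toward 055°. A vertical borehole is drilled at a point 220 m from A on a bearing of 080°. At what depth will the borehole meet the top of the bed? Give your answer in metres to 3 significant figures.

The hole lies 25° from the dip direction, so the down-dip offset is 220 × cos 25° = 199.39 m.
Depth = down-dip offset × tan(dip) = 199.39 × tan 57° = 199.39 × 1.5399
Depth = 307.03 m

307 m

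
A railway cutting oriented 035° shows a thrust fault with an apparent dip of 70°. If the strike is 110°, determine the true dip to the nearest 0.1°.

70.6°

The section is 75° from the strike.
tan δ = tan α / sin β = tan 70° / sin 75° = 2.7475 / 0.9659 = 2.8444
true dip = arctan 2.8444 = 70.63°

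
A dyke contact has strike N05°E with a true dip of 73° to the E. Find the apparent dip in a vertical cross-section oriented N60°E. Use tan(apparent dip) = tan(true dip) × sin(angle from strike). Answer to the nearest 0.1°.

The section lies 55° from the strike.
tan(apparent dip) = tan 73° · sin 55° = 2.6793
α = arctan(2.6793) = 69.53°

69.5°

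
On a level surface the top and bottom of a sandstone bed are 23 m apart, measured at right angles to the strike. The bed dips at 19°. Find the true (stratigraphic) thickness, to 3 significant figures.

7.49 m

True thickness t = w · sin(dip) = 23 × sin 19°
t = 23 × 0.3256 = 7.488 m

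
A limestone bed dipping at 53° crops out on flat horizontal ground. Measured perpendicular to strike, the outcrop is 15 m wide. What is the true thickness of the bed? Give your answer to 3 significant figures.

12.0 m

True thickness t = w · sin(dip) = 15 × sin 53°
t = 15 × 0.7986 = 11.980 m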